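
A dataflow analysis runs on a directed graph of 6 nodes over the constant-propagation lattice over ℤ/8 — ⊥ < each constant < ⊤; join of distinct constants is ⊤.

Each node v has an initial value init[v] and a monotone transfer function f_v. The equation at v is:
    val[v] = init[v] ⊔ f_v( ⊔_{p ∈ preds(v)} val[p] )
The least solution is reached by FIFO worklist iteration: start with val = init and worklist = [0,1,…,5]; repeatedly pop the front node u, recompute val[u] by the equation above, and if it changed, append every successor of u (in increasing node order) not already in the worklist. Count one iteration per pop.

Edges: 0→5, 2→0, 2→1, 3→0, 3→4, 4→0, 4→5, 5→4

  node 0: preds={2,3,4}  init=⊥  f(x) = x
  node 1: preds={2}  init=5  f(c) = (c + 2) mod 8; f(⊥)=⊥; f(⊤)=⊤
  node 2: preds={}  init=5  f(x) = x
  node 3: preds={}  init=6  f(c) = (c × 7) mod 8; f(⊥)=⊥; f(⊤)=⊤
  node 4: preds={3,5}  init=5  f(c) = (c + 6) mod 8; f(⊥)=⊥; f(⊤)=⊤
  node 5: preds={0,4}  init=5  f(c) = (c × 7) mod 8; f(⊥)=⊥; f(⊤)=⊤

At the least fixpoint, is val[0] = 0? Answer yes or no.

Iteration log — 8 steps:
  step 1. node 0  ⊔preds=⊤  new=⊤  old=⊥  +wl: 
  step 2. node 1  ⊔preds=5  new=⊤  old=5  +wl: 
  step 3. node 2  ⊔preds=⊥  new=5  stable
  step 4. node 3  ⊔preds=⊥  new=6  stable
  step 5. node 4  ⊔preds=⊤  new=⊤  old=5  +wl: 0
  step 6. node 5  ⊔preds=⊤  new=⊤  old=5  +wl: 4
  step 7. node 0  ⊔preds=⊤  new=⊤  stable
  step 8. node 4  ⊔preds=⊤  new=⊤  stable

Least fixpoint reached:
  node 0: ⊤
  node 1: ⊤
  node 2: 5
  node 3: 6
  node 4: ⊤
  node 5: ⊤

no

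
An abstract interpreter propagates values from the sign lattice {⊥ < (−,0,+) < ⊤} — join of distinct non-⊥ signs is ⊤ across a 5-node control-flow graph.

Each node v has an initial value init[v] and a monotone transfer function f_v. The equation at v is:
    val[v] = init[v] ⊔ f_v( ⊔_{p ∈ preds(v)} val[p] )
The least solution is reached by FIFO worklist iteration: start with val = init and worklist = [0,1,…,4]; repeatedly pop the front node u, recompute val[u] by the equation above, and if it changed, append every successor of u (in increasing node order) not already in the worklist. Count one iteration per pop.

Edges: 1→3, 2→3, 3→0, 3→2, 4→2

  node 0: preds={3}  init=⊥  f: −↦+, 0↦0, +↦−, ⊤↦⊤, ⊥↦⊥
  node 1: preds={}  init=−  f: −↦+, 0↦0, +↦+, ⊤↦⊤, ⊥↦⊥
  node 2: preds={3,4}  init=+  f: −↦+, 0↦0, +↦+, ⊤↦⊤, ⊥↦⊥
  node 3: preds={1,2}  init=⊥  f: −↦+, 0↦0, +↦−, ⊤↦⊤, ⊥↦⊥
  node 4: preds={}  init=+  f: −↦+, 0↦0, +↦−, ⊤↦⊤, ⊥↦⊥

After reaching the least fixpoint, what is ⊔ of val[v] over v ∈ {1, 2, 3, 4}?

Worklist (8 pops):
  #1 pop 0: in=⊥ → ⊥ (no change)
  #2 pop 1: in=⊥ → − (no change)
  #3 pop 2: in=+ → + (no change)
  #4 pop 3: in=⊤ → ⊤ (was ⊥); enqueue [0,2]
  #5 pop 4: in=⊥ → + (no change)
  #6 pop 0: in=⊤ → ⊤ (was ⊥); enqueue []
  #7 pop 2: in=⊤ → ⊤ (was +); enqueue [3]
  #8 pop 3: in=⊤ → ⊤ (no change)

Fixpoint:
  val[0] = ⊤
  val[1] = −
  val[2] = ⊤
  val[3] = ⊤
  val[4] = +

⊤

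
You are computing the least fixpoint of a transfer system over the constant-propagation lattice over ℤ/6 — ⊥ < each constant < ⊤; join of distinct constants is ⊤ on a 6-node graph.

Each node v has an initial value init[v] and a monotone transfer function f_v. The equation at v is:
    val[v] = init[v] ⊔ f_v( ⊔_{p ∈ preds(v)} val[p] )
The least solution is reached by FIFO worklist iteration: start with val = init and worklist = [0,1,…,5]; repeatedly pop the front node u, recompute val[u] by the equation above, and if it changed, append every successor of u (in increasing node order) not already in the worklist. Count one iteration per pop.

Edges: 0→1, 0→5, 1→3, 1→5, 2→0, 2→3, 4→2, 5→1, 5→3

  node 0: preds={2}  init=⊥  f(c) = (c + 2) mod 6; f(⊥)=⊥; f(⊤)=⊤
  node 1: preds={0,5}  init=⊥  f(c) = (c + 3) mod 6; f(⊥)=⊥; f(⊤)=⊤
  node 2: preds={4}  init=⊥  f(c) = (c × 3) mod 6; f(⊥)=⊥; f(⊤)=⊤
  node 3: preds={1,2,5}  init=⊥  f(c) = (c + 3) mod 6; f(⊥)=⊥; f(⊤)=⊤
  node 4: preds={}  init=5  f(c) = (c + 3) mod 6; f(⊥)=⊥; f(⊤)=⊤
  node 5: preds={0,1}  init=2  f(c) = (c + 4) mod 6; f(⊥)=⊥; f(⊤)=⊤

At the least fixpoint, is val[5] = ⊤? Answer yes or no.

Iteration log — 10 steps:
  step 1. node 0  ⊔preds=⊥  new=⊥  stable
  step 2. node 1  ⊔preds=2  new=5  old=⊥  +wl: 
  step 3. node 2  ⊔preds=5  new=3  old=⊥  +wl: 0
  step 4. node 3  ⊔preds=⊤  new=⊤  old=⊥  +wl: 
  step 5. node 4  ⊔preds=⊥  new=5  stable
  step 6. node 5  ⊔preds=5  new=⊤  old=2  +wl: 1,3
  step 7. node 0  ⊔preds=3  new=5  old=⊥  +wl: 5
  step 8. node 1  ⊔preds=⊤  new=⊤  old=5  +wl: 
  step 9. node 3  ⊔preds=⊤  new=⊤  stable
  step 10. node 5  ⊔preds=⊤  new=⊤  stable

Least fixpoint reached:
  node 0: 5
  node 1: ⊤
  node 2: 3
  node 3: ⊤
  node 4: 5
  node 5: ⊤

yes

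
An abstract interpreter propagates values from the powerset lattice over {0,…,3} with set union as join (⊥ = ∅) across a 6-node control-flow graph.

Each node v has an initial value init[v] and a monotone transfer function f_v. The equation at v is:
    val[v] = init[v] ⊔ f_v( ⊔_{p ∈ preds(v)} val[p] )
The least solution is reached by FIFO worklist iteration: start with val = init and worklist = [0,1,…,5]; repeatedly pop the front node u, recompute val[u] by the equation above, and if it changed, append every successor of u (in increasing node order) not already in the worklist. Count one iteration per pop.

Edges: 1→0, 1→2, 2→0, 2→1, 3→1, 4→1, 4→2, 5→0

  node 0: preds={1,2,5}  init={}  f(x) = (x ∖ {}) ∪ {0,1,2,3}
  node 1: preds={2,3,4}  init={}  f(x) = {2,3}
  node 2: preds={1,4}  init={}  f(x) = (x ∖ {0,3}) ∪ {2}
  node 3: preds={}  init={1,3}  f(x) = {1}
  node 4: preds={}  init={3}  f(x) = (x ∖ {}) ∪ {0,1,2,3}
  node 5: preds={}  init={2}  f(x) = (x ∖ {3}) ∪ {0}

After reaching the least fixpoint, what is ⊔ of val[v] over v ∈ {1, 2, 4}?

{0,1,2,3}

Iteration log — 11 steps:
  step 1. node 0  ⊔preds={2}  new={0,1,2,3}  old={}  +wl: 
  step 2. node 1  ⊔preds={1,3}  new={2,3}  old={}  +wl: 0
  step 3. node 2  ⊔preds={2,3}  new={2}  old={}  +wl: 1
  step 4. node 3  ⊔preds={}  new={1,3}  stable
  step 5. node 4  ⊔preds={}  new={0,1,2,3}  old={3}  +wl: 2
  step 6. node 5  ⊔preds={}  new={0,2}  old={2}  +wl: 
  step 7. node 0  ⊔preds={0,2,3}  new={0,1,2,3}  stable
  step 8. node 1  ⊔preds={0,1,2,3}  new={2,3}  stable
  step 9. node 2  ⊔preds={0,1,2,3}  new={1,2}  old={2}  +wl: 0,1
  step 10. node 0  ⊔preds={0,1,2,3}  new={0,1,2,3}  stable
  step 11. node 1  ⊔preds={0,1,2,3}  new={2,3}  stable

Least fixpoint reached:
  node 0: {0,1,2,3}
  node 1: {2,3}
  node 2: {1,2}
  node 3: {1,3}
  node 4: {0,1,2,3}
  node 5: {0,2}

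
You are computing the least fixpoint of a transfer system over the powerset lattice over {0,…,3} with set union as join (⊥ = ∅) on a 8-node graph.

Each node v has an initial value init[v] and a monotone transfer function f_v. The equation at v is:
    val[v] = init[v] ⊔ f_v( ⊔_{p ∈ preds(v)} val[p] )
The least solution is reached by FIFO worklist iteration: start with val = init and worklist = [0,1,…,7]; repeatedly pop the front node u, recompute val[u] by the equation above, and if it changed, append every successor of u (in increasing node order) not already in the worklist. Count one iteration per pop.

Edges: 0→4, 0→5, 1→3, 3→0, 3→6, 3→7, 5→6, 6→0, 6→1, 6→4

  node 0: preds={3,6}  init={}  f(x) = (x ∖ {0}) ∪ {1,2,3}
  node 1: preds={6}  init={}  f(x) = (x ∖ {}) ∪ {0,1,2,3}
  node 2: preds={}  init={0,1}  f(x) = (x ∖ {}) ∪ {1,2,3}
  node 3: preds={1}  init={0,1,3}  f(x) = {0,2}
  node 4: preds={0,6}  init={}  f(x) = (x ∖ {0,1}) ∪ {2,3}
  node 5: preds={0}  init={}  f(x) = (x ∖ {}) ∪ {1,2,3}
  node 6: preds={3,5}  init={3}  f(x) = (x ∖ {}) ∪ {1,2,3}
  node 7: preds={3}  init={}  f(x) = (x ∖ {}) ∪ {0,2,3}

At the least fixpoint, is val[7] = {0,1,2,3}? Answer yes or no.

Trace (11 dequeues):
  [1] u=0 | in {0,1,3} | out {1,2,3} | prev {} | push {}
  [2] u=1 | in {3} | out {0,1,2,3} | prev {} | push {}
  [3] u=2 | in {} | out {0,1,2,3} | prev {0,1} | push {}
  [4] u=3 | in {0,1,2,3} | out {0,1,2,3} | prev {0,1,3} | push {0}
  [5] u=4 | in {1,2,3} | out {2,3} | prev {} | push {}
  [6] u=5 | in {1,2,3} | out {1,2,3} | prev {} | push {}
  [7] u=6 | in {0,1,2,3} | out {0,1,2,3} | prev {3} | push {1,4}
  [8] u=7 | in {0,1,2,3} | out {0,1,2,3} | prev {} | push {}
  [9] u=0 | in {0,1,2,3} | out {1,2,3} | ==
  [10] u=1 | in {0,1,2,3} | out {0,1,2,3} | ==
  [11] u=4 | in {0,1,2,3} | out {2,3} | ==

Converged values:
  [0] {1,2,3}
  [1] {0,1,2,3}
  [2] {0,1,2,3}
  [3] {0,1,2,3}
  [4] {2,3}
  [5] {1,2,3}
  [6] {0,1,2,3}
  [7] {0,1,2,3}

yes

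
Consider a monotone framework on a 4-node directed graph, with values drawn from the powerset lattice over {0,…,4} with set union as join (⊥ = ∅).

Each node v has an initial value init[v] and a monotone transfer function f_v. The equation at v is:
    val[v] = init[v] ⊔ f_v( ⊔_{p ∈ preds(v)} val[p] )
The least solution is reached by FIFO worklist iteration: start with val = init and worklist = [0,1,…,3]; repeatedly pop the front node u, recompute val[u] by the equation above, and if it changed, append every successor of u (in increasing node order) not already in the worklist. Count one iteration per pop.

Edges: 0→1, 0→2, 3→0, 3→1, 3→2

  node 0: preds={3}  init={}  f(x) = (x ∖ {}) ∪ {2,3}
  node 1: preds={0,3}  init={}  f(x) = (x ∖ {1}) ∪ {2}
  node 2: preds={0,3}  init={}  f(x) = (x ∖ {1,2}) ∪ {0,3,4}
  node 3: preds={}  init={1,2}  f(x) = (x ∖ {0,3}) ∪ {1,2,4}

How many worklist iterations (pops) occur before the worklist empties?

Iteration log — 7 steps:
  step 1. node 0  ⊔preds={1,2}  new={1,2,3}  old={}  +wl: 
  step 2. node 1  ⊔preds={1,2,3}  new={2,3}  old={}  +wl: 
  step 3. node 2  ⊔preds={1,2,3}  new={0,3,4}  old={}  +wl: 
  step 4. node 3  ⊔preds={}  new={1,2,4}  old={1,2}  +wl: 0,1,2
  step 5. node 0  ⊔preds={1,2,4}  new={1,2,3,4}  old={1,2,3}  +wl: 
  step 6. node 1  ⊔preds={1,2,3,4}  new={2,3,4}  old={2,3}  +wl: 
  step 7. node 2  ⊔preds={1,2,3,4}  new={0,3,4}  stable

Least fixpoint reached:
  node 0: {1,2,3,4}
  node 1: {2,3,4}
  node 2: {0,3,4}
  node 3: {1,2,4}

7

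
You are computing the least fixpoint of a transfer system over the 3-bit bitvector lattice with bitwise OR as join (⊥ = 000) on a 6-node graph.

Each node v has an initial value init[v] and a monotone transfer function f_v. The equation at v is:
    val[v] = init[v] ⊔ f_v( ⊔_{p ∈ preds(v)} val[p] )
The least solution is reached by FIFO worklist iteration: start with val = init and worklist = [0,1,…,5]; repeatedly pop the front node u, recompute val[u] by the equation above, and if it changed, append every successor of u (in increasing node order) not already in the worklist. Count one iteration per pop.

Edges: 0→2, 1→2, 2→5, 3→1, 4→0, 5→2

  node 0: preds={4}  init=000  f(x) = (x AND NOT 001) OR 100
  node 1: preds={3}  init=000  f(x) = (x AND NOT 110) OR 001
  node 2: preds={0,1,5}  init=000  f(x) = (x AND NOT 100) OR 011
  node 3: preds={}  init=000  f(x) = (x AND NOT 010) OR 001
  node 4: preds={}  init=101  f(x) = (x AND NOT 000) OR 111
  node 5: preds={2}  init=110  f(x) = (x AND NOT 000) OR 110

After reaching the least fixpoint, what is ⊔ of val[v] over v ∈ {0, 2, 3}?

Worklist (9 pops):
  #1 pop 0: in=101 → 100 (was 000); enqueue []
  #2 pop 1: in=000 → 001 (was 000); enqueue []
  #3 pop 2: in=111 → 011 (was 000); enqueue []
  #4 pop 3: in=000 → 001 (was 000); enqueue [1]
  #5 pop 4: in=000 → 111 (was 101); enqueue [0]
  #6 pop 5: in=011 → 111 (was 110); enqueue [2]
  #7 pop 1: in=001 → 001 (no change)
  #8 pop 0: in=111 → 110 (was 100); enqueue []
  #9 pop 2: in=111 → 011 (no change)

Fixpoint:
  val[0] = 110
  val[1] = 001
  val[2] = 011
  val[3] = 001
  val[4] = 111
  val[5] = 111

111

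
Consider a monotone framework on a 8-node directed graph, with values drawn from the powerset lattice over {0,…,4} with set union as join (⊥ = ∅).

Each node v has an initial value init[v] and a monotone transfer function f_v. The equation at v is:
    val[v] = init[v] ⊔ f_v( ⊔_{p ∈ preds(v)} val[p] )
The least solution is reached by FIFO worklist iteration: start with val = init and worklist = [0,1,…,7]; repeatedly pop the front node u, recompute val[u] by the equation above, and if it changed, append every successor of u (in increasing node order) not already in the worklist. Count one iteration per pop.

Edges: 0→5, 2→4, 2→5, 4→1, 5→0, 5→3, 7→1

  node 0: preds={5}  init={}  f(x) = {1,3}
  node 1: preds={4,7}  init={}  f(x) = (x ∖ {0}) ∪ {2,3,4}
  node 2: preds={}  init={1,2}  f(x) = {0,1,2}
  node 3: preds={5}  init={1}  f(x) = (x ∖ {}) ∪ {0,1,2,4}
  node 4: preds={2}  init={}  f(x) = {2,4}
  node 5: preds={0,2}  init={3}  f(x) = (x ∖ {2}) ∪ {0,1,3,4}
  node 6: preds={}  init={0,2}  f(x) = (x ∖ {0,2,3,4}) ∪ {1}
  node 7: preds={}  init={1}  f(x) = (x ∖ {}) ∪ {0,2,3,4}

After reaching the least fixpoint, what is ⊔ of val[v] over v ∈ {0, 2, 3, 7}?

Iteration log — 11 steps:
  step 1. node 0  ⊔preds={3}  new={1,3}  old={}  +wl: 
  step 2. node 1  ⊔preds={1}  new={1,2,3,4}  old={}  +wl: 
  step 3. node 2  ⊔preds={}  new={0,1,2}  old={1,2}  +wl: 
  step 4. node 3  ⊔preds={3}  new={0,1,2,3,4}  old={1}  +wl: 
  step 5. node 4  ⊔preds={0,1,2}  new={2,4}  old={}  +wl: 1
  step 6. node 5  ⊔preds={0,1,2,3}  new={0,1,3,4}  old={3}  +wl: 0,3
  step 7. node 6  ⊔preds={}  new={0,1,2}  old={0,2}  +wl: 
  step 8. node 7  ⊔preds={}  new={0,1,2,3,4}  old={1}  +wl: 
  step 9. node 1  ⊔preds={0,1,2,3,4}  new={1,2,3,4}  stable
  step 10. node 0  ⊔preds={0,1,3,4}  new={1,3}  stable
  step 11. node 3  ⊔preds={0,1,3,4}  new={0,1,2,3,4}  stable

Least fixpoint reached:
  node 0: {1,3}
  node 1: {1,2,3,4}
  node 2: {0,1,2}
  node 3: {0,1,2,3,4}
  node 4: {2,4}
  node 5: {0,1,3,4}
  node 6: {0,1,2}
  node 7: {0,1,2,3,4}

{0,1,2,3,4}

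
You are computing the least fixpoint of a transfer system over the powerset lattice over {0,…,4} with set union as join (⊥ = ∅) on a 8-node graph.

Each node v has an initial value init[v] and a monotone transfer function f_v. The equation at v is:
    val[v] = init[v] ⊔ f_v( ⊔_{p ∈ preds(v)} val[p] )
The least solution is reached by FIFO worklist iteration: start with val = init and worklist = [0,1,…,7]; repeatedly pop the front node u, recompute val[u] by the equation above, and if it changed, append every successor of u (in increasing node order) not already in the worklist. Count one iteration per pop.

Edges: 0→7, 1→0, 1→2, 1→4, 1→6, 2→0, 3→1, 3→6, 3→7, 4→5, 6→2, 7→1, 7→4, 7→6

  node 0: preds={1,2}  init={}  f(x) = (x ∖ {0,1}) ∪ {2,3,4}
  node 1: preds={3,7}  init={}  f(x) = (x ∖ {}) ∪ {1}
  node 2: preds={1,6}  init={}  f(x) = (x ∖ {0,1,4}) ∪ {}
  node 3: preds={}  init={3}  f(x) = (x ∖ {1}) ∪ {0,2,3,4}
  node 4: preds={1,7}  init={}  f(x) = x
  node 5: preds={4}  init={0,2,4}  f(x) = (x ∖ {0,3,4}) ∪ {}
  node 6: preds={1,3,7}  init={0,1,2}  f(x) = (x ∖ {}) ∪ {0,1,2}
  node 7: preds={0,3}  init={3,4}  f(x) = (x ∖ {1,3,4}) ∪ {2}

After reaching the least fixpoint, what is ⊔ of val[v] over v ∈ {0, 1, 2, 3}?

{0,1,2,3,4}

Trace (15 dequeues):
  [1] u=0 | in {} | out {2,3,4} | prev {} | push {}
  [2] u=1 | in {3,4} | out {1,3,4} | prev {} | push {0}
  [3] u=2 | in {0,1,2,3,4} | out {2,3} | prev {} | push {}
  [4] u=3 | in {} | out {0,2,3,4} | prev {3} | push {1}
  [5] u=4 | in {1,3,4} | out {1,3,4} | prev {} | push {}
  [6] u=5 | in {1,3,4} | out {0,1,2,4} | prev {0,2,4} | push {}
  [7] u=6 | in {0,1,2,3,4} | out {0,1,2,3,4} | prev {0,1,2} | push {2}
  [8] u=7 | in {0,2,3,4} | out {0,2,3,4} | prev {3,4} | push {4,6}
  [9] u=0 | in {1,2,3,4} | out {2,3,4} | ==
  [10] u=1 | in {0,2,3,4} | out {0,1,2,3,4} | prev {1,3,4} | push {0}
  [11] u=2 | in {0,1,2,3,4} | out {2,3} | ==
  [12] u=4 | in {0,1,2,3,4} | out {0,1,2,3,4} | prev {1,3,4} | push {5}
  [13] u=6 | in {0,1,2,3,4} | out {0,1,2,3,4} | ==
  [14] u=0 | in {0,1,2,3,4} | out {2,3,4} | ==
  [15] u=5 | in {0,1,2,3,4} | out {0,1,2,4} | ==

Converged values:
  [0] {2,3,4}
  [1] {0,1,2,3,4}
  [2] {2,3}
  [3] {0,2,3,4}
  [4] {0,1,2,3,4}
  [5] {0,1,2,4}
  [6] {0,1,2,3,4}
  [7] {0,2,3,4}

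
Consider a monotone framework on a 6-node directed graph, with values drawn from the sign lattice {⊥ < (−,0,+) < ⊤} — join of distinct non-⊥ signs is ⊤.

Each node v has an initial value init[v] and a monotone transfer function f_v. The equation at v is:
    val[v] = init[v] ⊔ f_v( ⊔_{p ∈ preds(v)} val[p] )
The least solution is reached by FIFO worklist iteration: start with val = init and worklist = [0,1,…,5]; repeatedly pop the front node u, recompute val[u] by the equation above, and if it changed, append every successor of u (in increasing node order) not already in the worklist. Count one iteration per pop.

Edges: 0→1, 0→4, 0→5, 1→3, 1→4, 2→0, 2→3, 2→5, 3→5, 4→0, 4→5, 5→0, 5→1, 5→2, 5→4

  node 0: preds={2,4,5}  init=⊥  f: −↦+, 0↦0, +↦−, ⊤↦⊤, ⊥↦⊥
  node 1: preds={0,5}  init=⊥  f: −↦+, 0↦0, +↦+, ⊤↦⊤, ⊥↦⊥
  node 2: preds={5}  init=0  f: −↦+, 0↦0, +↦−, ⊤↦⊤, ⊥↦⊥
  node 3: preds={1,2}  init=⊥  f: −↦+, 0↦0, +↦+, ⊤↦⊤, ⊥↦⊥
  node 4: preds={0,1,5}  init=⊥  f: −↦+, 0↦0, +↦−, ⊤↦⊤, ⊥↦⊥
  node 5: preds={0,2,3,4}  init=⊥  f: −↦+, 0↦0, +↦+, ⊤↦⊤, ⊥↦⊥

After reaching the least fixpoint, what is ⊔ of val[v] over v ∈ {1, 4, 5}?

0

Iteration log — 10 steps:
  step 1. node 0  ⊔preds=0  new=0  old=⊥  +wl: 
  step 2. node 1  ⊔preds=0  new=0  old=⊥  +wl: 
  step 3. node 2  ⊔preds=⊥  new=0  stable
  step 4. node 3  ⊔preds=0  new=0  old=⊥  +wl: 
  step 5. node 4  ⊔preds=0  new=0  old=⊥  +wl: 0
  step 6. node 5  ⊔preds=0  new=0  old=⊥  +wl: 1,2,4
  step 7. node 0  ⊔preds=0  new=0  stable
  step 8. node 1  ⊔preds=0  new=0  stable
  step 9. node 2  ⊔preds=0  new=0  stable
  step 10. node 4  ⊔preds=0  new=0  stable

Least fixpoint reached:
  node 0: 0
  node 1: 0
  node 2: 0
  node 3: 0
  node 4: 0
  node 5: 0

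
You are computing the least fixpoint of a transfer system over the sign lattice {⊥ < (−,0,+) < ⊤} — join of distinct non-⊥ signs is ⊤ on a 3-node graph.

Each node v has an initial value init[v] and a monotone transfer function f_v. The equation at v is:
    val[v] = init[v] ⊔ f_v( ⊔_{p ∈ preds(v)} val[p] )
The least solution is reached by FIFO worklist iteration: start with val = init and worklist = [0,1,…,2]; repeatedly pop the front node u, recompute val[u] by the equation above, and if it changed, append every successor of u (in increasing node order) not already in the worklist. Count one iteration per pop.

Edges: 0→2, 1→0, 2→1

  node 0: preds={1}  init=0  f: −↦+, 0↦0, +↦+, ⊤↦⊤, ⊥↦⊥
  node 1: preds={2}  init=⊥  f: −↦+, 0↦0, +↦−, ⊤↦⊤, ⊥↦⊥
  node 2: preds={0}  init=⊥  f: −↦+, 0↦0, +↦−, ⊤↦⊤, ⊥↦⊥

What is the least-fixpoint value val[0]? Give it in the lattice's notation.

0

Iteration log — 5 steps:
  step 1. node 0  ⊔preds=⊥  new=0  stable
  step 2. node 1  ⊔preds=⊥  new=⊥  stable
  step 3. node 2  ⊔preds=0  new=0  old=⊥  +wl: 1
  step 4. node 1  ⊔preds=0  new=0  old=⊥  +wl: 0
  step 5. node 0  ⊔preds=0  new=0  stable

Least fixpoint reached:
  node 0: 0
  node 1: 0
  node 2: 0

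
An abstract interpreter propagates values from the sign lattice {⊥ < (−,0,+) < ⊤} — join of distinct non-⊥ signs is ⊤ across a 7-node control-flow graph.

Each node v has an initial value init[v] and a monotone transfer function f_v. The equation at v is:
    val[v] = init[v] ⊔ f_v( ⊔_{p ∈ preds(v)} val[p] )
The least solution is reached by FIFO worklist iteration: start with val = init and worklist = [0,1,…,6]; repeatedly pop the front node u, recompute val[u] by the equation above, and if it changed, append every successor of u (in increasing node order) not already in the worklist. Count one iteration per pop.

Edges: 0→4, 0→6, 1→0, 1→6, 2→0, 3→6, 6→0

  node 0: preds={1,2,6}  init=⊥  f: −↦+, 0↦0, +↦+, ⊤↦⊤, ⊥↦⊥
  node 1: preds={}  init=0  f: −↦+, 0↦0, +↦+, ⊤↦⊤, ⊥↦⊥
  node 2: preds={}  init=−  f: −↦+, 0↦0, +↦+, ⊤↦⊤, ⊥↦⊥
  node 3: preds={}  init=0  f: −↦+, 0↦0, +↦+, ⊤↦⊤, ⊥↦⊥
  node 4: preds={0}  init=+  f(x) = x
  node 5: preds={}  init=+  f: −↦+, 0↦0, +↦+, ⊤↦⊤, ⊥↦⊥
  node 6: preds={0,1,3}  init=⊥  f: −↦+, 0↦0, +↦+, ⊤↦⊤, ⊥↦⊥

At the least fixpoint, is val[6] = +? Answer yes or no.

Trace (8 dequeues):
  [1] u=0 | in ⊤ | out ⊤ | prev ⊥ | push {}
  [2] u=1 | in ⊥ | out 0 | ==
  [3] u=2 | in ⊥ | out − | ==
  [4] u=3 | in ⊥ | out 0 | ==
  [5] u=4 | in ⊤ | out ⊤ | prev + | push {}
  [6] u=5 | in ⊥ | out + | ==
  [7] u=6 | in ⊤ | out ⊤ | prev ⊥ | push {0}
  [8] u=0 | in ⊤ | out ⊤ | ==

Converged values:
  [0] ⊤
  [1] 0
  [2] −
  [3] 0
  [4] ⊤
  [5] +
  [6] ⊤

no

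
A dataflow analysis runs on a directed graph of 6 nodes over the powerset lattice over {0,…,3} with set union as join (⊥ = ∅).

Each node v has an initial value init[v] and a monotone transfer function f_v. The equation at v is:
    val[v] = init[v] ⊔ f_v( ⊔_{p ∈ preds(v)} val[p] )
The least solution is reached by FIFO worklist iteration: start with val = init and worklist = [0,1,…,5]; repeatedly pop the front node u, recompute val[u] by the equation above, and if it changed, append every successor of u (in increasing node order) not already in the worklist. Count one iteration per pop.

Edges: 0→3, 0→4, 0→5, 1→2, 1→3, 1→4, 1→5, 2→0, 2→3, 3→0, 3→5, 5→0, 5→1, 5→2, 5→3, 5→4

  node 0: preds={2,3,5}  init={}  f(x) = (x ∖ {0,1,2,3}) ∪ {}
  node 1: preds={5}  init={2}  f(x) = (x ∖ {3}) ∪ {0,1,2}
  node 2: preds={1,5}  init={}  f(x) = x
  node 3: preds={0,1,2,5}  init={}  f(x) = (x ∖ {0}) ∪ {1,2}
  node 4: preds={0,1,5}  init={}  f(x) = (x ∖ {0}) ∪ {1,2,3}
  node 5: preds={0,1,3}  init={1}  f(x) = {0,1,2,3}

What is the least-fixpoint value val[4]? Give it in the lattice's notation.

{1,2,3}

Trace (13 dequeues):
  [1] u=0 | in {1} | out {} | ==
  [2] u=1 | in {1} | out {0,1,2} | prev {2} | push {}
  [3] u=2 | in {0,1,2} | out {0,1,2} | prev {} | push {0}
  [4] u=3 | in {0,1,2} | out {1,2} | prev {} | push {}
  [5] u=4 | in {0,1,2} | out {1,2,3} | prev {} | push {}
  [6] u=5 | in {0,1,2} | out {0,1,2,3} | prev {1} | push {1,2,3,4}
  [7] u=0 | in {0,1,2,3} | out {} | ==
  [8] u=1 | in {0,1,2,3} | out {0,1,2} | ==
  [9] u=2 | in {0,1,2,3} | out {0,1,2,3} | prev {0,1,2} | push {0}
  [10] u=3 | in {0,1,2,3} | out {1,2,3} | prev {1,2} | push {5}
  [11] u=4 | in {0,1,2,3} | out {1,2,3} | ==
  [12] u=0 | in {0,1,2,3} | out {} | ==
  [13] u=5 | in {0,1,2,3} | out {0,1,2,3} | ==

Converged values:
  [0] {}
  [1] {0,1,2}
  [2] {0,1,2,3}
  [3] {1,2,3}
  [4] {1,2,3}
  [5] {0,1,2,3}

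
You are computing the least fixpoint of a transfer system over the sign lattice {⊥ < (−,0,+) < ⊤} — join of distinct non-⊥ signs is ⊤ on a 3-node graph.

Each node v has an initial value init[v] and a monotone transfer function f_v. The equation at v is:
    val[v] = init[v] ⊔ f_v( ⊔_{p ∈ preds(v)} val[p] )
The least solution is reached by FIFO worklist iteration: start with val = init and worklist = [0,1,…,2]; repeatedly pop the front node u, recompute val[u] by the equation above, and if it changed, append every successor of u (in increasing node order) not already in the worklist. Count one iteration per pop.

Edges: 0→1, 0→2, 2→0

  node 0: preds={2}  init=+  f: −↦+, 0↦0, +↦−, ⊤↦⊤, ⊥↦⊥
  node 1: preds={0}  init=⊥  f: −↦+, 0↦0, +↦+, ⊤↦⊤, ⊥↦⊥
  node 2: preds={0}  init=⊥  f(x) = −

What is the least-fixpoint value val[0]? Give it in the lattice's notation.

+

Worklist (4 pops):
  #1 pop 0: in=⊥ → + (no change)
  #2 pop 1: in=+ → + (was ⊥); enqueue []
  #3 pop 2: in=+ → − (was ⊥); enqueue [0]
  #4 pop 0: in=− → + (no change)

Fixpoint:
  val[0] = +
  val[1] = +
  val[2] = −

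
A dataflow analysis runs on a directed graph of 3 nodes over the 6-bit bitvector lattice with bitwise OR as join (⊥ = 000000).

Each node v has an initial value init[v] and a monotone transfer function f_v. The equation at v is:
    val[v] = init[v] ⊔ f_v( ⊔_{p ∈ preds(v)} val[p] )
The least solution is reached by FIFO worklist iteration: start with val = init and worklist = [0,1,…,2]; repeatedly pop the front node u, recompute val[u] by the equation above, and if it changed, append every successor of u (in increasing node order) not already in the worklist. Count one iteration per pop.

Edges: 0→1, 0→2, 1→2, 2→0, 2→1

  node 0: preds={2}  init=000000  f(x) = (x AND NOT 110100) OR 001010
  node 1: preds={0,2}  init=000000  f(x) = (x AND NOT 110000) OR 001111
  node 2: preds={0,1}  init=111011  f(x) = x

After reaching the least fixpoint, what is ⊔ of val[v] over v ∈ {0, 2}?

Trace (5 dequeues):
  [1] u=0 | in 111011 | out 001011 | prev 000000 | push {}
  [2] u=1 | in 111011 | out 001111 | prev 000000 | push {}
  [3] u=2 | in 001111 | out 111111 | prev 111011 | push {0,1}
  [4] u=0 | in 111111 | out 001011 | ==
  [5] u=1 | in 111111 | out 001111 | ==

Converged values:
  [0] 001011
  [1] 001111
  [2] 111111

111111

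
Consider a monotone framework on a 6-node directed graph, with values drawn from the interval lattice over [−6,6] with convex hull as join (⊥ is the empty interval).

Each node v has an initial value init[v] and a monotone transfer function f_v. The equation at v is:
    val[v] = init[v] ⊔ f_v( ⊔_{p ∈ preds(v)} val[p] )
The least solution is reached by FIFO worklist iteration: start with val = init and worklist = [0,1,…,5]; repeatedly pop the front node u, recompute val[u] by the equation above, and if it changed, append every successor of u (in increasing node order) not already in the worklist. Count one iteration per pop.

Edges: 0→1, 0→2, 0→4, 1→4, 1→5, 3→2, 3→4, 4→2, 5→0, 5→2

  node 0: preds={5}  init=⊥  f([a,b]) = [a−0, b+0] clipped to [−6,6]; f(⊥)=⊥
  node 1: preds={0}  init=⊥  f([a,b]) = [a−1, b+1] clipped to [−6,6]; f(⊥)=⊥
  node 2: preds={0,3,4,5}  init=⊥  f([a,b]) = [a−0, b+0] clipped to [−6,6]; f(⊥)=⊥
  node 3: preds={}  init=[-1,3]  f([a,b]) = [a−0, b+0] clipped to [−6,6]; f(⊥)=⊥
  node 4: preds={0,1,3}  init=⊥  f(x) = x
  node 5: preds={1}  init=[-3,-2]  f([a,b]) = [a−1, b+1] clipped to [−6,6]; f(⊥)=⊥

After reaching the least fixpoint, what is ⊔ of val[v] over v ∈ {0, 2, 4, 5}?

Iteration log — 30 steps:
  step 1. node 0  ⊔preds=[-3,-2]  new=[-3,-2]  old=⊥  +wl: 
  step 2. node 1  ⊔preds=[-3,-2]  new=[-4,-1]  old=⊥  +wl: 
  step 3. node 2  ⊔preds=[-3,3]  new=[-3,3]  old=⊥  +wl: 
  step 4. node 3  ⊔preds=⊥  new=[-1,3]  stable
  step 5. node 4  ⊔preds=[-4,3]  new=[-4,3]  old=⊥  +wl: 2
  step 6. node 5  ⊔preds=[-4,-1]  new=[-5,0]  old=[-3,-2]  +wl: 0
  step 7. node 2  ⊔preds=[-5,3]  new=[-5,3]  old=[-3,3]  +wl: 
  step 8. node 0  ⊔preds=[-5,0]  new=[-5,0]  old=[-3,-2]  +wl: 1,2,4
  step 9. node 1  ⊔preds=[-5,0]  new=[-6,1]  old=[-4,-1]  +wl: 5
  step 10. node 2  ⊔preds=[-5,3]  new=[-5,3]  stable
  step 11. node 4  ⊔preds=[-6,3]  new=[-6,3]  old=[-4,3]  +wl: 2
  step 12. node 5  ⊔preds=[-6,1]  new=[-6,2]  old=[-5,0]  +wl: 0
  step 13. node 2  ⊔preds=[-6,3]  new=[-6,3]  old=[-5,3]  +wl: 
  step 14. node 0  ⊔preds=[-6,2]  new=[-6,2]  old=[-5,0]  +wl: 1,2,4
  step 15. node 1  ⊔preds=[-6,2]  new=[-6,3]  old=[-6,1]  +wl: 5
  step 16. node 2  ⊔preds=[-6,3]  new=[-6,3]  stable
  step 17. node 4  ⊔preds=[-6,3]  new=[-6,3]  stable
  step 18. node 5  ⊔preds=[-6,3]  new=[-6,4]  old=[-6,2]  +wl: 0,2
  step 19. node 0  ⊔preds=[-6,4]  new=[-6,4]  old=[-6,2]  +wl: 1,4
  step 20. node 2  ⊔preds=[-6,4]  new=[-6,4]  old=[-6,3]  +wl: 
  step 21. node 1  ⊔preds=[-6,4]  new=[-6,5]  old=[-6,3]  +wl: 5
  step 22. node 4  ⊔preds=[-6,5]  new=[-6,5]  old=[-6,3]  +wl: 2
  step 23. node 5  ⊔preds=[-6,5]  new=[-6,6]  old=[-6,4]  +wl: 0
  step 24. node 2  ⊔preds=[-6,6]  new=[-6,6]  old=[-6,4]  +wl: 
  step 25. node 0  ⊔preds=[-6,6]  new=[-6,6]  old=[-6,4]  +wl: 1,2,4
  step 26. node 1  ⊔preds=[-6,6]  new=[-6,6]  old=[-6,5]  +wl: 5
  step 27. node 2  ⊔preds=[-6,6]  new=[-6,6]  stable
  step 28. node 4  ⊔preds=[-6,6]  new=[-6,6]  old=[-6,5]  +wl: 2
  step 29. node 5  ⊔preds=[-6,6]  new=[-6,6]  stable
  step 30. node 2  ⊔preds=[-6,6]  new=[-6,6]  stable

Least fixpoint reached:
  node 0: [-6,6]
  node 1: [-6,6]
  node 2: [-6,6]
  node 3: [-1,3]
  node 4: [-6,6]
  node 5: [-6,6]

[-6,6]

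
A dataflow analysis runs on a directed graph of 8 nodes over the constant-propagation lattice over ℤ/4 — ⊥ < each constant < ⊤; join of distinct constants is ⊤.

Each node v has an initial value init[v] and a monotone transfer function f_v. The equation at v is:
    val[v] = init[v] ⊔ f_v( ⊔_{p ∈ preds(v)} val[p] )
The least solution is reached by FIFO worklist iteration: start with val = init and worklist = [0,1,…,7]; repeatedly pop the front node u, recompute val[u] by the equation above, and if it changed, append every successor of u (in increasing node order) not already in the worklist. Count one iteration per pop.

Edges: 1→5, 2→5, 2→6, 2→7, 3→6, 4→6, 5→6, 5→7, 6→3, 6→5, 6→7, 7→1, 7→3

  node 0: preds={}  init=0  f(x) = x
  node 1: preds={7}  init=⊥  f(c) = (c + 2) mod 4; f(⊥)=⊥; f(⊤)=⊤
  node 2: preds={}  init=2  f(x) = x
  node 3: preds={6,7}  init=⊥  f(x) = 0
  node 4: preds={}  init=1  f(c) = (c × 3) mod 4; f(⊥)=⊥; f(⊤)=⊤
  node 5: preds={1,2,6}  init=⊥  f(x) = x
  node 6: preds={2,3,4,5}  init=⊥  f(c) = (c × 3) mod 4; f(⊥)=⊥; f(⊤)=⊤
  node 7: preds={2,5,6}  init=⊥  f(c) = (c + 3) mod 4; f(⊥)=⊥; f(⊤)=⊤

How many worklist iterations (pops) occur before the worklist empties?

14

Worklist (14 pops):
  #1 pop 0: in=⊥ → 0 (no change)
  #2 pop 1: in=⊥ → ⊥ (no change)
  #3 pop 2: in=⊥ → 2 (no change)
  #4 pop 3: in=⊥ → 0 (was ⊥); enqueue []
  #5 pop 4: in=⊥ → 1 (no change)
  #6 pop 5: in=2 → 2 (was ⊥); enqueue []
  #7 pop 6: in=⊤ → ⊤ (was ⊥); enqueue [3,5]
  #8 pop 7: in=⊤ → ⊤ (was ⊥); enqueue [1]
  #9 pop 3: in=⊤ → 0 (no change)
  #10 pop 5: in=⊤ → ⊤ (was 2); enqueue [6,7]
  #11 pop 1: in=⊤ → ⊤ (was ⊥); enqueue [5]
  #12 pop 6: in=⊤ → ⊤ (no change)
  #13 pop 7: in=⊤ → ⊤ (no change)
  #14 pop 5: in=⊤ → ⊤ (no change)

Fixpoint:
  val[0] = 0
  val[1] = ⊤
  val[2] = 2
  val[3] = 0
  val[4] = 1
  val[5] = ⊤
  val[6] = ⊤
  val[7] = ⊤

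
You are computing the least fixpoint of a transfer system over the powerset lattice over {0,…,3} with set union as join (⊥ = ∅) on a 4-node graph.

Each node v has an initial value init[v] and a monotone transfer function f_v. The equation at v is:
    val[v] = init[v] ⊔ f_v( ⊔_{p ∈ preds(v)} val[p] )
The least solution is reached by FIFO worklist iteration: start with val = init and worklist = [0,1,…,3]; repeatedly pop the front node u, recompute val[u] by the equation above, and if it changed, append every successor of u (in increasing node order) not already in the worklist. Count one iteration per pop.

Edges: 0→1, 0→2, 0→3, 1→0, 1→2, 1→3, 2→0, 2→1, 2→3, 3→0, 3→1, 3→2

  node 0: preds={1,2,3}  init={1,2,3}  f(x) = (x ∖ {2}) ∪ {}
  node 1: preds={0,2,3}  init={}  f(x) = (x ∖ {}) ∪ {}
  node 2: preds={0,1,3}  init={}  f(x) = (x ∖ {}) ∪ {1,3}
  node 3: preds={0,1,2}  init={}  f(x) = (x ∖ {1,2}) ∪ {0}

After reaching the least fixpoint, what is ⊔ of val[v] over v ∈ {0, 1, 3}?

{0,1,2,3}

Worklist (10 pops):
  #1 pop 0: in={} → {1,2,3} (no change)
  #2 pop 1: in={1,2,3} → {1,2,3} (was {}); enqueue [0]
  #3 pop 2: in={1,2,3} → {1,2,3} (was {}); enqueue [1]
  #4 pop 3: in={1,2,3} → {0,3} (was {}); enqueue [2]
  #5 pop 0: in={0,1,2,3} → {0,1,2,3} (was {1,2,3}); enqueue [3]
  #6 pop 1: in={0,1,2,3} → {0,1,2,3} (was {1,2,3}); enqueue [0]
  #7 pop 2: in={0,1,2,3} → {0,1,2,3} (was {1,2,3}); enqueue [1]
  #8 pop 3: in={0,1,2,3} → {0,3} (no change)
  #9 pop 0: in={0,1,2,3} → {0,1,2,3} (no change)
  #10 pop 1: in={0,1,2,3} → {0,1,2,3} (no change)

Fixpoint:
  val[0] = {0,1,2,3}
  val[1] = {0,1,2,3}
  val[2] = {0,1,2,3}
  val[3] = {0,3}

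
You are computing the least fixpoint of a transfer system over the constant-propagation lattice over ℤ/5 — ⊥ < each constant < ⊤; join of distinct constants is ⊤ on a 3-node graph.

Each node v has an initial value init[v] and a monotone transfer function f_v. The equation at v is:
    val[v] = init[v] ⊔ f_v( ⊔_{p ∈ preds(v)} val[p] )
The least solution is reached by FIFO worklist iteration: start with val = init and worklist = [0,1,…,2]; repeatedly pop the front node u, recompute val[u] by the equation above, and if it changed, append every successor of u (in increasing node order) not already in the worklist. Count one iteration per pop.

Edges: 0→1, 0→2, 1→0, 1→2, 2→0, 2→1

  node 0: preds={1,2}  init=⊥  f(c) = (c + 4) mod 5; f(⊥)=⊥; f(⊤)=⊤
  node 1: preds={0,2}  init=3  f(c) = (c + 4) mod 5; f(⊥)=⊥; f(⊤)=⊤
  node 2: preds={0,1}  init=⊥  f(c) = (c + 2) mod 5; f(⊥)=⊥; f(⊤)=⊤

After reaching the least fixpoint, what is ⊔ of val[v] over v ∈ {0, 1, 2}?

Iteration log — 6 steps:
  step 1. node 0  ⊔preds=3  new=2  old=⊥  +wl: 
  step 2. node 1  ⊔preds=2  new=⊤  old=3  +wl: 0
  step 3. node 2  ⊔preds=⊤  new=⊤  old=⊥  +wl: 1
  step 4. node 0  ⊔preds=⊤  new=⊤  old=2  +wl: 2
  step 5. node 1  ⊔preds=⊤  new=⊤  stable
  step 6. node 2  ⊔preds=⊤  new=⊤  stable

Least fixpoint reached:
  node 0: ⊤
  node 1: ⊤
  node 2: ⊤

⊤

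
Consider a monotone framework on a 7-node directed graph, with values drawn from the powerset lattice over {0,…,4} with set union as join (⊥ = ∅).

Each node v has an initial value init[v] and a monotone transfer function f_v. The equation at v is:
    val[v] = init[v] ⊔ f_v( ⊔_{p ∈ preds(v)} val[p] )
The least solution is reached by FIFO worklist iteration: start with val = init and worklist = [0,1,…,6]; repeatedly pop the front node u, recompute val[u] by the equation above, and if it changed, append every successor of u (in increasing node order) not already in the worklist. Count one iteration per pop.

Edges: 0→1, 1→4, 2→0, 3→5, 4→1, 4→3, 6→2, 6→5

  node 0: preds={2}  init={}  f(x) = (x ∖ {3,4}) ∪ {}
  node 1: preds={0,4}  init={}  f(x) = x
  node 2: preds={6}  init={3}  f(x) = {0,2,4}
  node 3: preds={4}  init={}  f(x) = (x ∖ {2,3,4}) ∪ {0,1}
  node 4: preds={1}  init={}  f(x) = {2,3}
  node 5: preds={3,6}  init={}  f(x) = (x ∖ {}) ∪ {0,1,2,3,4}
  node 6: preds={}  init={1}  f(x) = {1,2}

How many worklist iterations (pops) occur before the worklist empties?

Trace (13 dequeues):
  [1] u=0 | in {3} | out {} | ==
  [2] u=1 | in {} | out {} | ==
  [3] u=2 | in {1} | out {0,2,3,4} | prev {3} | push {0}
  [4] u=3 | in {} | out {0,1} | prev {} | push {}
  [5] u=4 | in {} | out {2,3} | prev {} | push {1,3}
  [6] u=5 | in {0,1} | out {0,1,2,3,4} | prev {} | push {}
  [7] u=6 | in {} | out {1,2} | prev {1} | push {2,5}
  [8] u=0 | in {0,2,3,4} | out {0,2} | prev {} | push {}
  [9] u=1 | in {0,2,3} | out {0,2,3} | prev {} | push {4}
  [10] u=3 | in {2,3} | out {0,1} | ==
  [11] u=2 | in {1,2} | out {0,2,3,4} | ==
  [12] u=5 | in {0,1,2} | out {0,1,2,3,4} | ==
  [13] u=4 | in {0,2,3} | out {2,3} | ==

Converged values:
  [0] {0,2}
  [1] {0,2,3}
  [2] {0,2,3,4}
  [3] {0,1}
  [4] {2,3}
  [5] {0,1,2,3,4}
  [6] {1,2}

13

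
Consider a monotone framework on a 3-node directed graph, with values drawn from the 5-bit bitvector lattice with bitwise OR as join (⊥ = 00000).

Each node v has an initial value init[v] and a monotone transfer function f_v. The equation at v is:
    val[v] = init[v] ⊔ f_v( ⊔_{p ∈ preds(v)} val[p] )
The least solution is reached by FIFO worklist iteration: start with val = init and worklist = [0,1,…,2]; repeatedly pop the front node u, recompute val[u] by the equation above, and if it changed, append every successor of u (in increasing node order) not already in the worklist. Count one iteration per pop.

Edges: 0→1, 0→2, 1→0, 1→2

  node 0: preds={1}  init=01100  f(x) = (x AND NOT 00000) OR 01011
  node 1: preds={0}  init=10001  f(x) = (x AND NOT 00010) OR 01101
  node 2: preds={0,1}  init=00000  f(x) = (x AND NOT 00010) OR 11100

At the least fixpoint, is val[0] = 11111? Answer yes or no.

yes

Iteration log — 4 steps:
  step 1. node 0  ⊔preds=10001  new=11111  old=01100  +wl: 
  step 2. node 1  ⊔preds=11111  new=11101  old=10001  +wl: 0
  step 3. node 2  ⊔preds=11111  new=11101  old=00000  +wl: 
  step 4. node 0  ⊔preds=11101  new=11111  stable

Least fixpoint reached:
  node 0: 11111
  node 1: 11101
  node 2: 11101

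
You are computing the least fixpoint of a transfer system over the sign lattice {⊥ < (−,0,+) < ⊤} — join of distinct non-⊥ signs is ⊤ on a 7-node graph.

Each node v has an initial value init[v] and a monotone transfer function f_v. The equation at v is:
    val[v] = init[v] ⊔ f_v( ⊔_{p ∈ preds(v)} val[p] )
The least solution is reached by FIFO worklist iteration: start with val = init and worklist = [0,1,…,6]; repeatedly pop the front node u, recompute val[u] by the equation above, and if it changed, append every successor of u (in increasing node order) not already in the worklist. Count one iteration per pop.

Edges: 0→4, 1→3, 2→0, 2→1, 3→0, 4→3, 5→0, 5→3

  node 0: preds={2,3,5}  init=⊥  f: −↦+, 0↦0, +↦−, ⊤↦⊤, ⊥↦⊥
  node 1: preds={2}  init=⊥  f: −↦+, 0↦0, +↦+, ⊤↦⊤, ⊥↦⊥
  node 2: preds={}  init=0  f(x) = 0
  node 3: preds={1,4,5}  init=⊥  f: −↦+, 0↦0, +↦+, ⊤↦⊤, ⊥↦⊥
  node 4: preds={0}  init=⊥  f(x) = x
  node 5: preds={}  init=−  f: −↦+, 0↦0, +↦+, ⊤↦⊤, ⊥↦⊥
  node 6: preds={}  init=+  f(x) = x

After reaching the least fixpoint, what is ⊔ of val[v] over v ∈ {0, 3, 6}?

Trace (9 dequeues):
  [1] u=0 | in ⊤ | out ⊤ | prev ⊥ | push {}
  [2] u=1 | in 0 | out 0 | prev ⊥ | push {}
  [3] u=2 | in ⊥ | out 0 | ==
  [4] u=3 | in ⊤ | out ⊤ | prev ⊥ | push {0}
  [5] u=4 | in ⊤ | out ⊤ | prev ⊥ | push {3}
  [6] u=5 | in ⊥ | out − | ==
  [7] u=6 | in ⊥ | out + | ==
  [8] u=0 | in ⊤ | out ⊤ | ==
  [9] u=3 | in ⊤ | out ⊤ | ==

Converged values:
  [0] ⊤
  [1] 0
  [2] 0
  [3] ⊤
  [4] ⊤
  [5] −
  [6] +

⊤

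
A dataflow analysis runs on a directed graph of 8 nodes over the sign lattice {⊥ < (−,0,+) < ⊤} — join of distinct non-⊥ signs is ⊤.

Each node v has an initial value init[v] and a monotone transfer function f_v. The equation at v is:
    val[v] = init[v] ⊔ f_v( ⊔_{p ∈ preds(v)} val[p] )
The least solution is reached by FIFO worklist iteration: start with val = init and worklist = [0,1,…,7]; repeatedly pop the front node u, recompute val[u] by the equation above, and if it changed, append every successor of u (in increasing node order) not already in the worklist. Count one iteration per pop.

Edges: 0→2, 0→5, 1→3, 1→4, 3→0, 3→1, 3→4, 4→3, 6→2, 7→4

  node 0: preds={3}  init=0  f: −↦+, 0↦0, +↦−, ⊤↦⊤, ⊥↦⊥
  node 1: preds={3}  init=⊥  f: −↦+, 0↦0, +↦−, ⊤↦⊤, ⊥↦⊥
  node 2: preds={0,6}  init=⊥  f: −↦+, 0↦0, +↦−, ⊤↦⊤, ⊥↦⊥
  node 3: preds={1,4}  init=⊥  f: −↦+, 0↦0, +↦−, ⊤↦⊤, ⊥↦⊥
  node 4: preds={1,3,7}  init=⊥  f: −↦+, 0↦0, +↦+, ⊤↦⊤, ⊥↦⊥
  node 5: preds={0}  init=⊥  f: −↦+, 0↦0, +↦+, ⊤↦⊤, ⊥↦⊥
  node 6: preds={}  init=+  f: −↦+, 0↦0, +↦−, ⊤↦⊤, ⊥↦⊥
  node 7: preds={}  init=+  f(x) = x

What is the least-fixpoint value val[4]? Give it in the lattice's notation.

Worklist (19 pops):
  #1 pop 0: in=⊥ → 0 (no change)
  #2 pop 1: in=⊥ → ⊥ (no change)
  #3 pop 2: in=⊤ → ⊤ (was ⊥); enqueue []
  #4 pop 3: in=⊥ → ⊥ (no change)
  #5 pop 4: in=+ → + (was ⊥); enqueue [3]
  #6 pop 5: in=0 → 0 (was ⊥); enqueue []
  #7 pop 6: in=⊥ → + (no change)
  #8 pop 7: in=⊥ → + (no change)
  #9 pop 3: in=+ → − (was ⊥); enqueue [0,1,4]
  #10 pop 0: in=− → ⊤ (was 0); enqueue [2,5]
  #11 pop 1: in=− → + (was ⊥); enqueue [3]
  #12 pop 4: in=⊤ → ⊤ (was +); enqueue []
  #13 pop 2: in=⊤ → ⊤ (no change)
  #14 pop 5: in=⊤ → ⊤ (was 0); enqueue []
  #15 pop 3: in=⊤ → ⊤ (was −); enqueue [0,1,4]
  #16 pop 0: in=⊤ → ⊤ (no change)
  #17 pop 1: in=⊤ → ⊤ (was +); enqueue [3]
  #18 pop 4: in=⊤ → ⊤ (no change)
  #19 pop 3: in=⊤ → ⊤ (no change)

Fixpoint:
  val[0] = ⊤
  val[1] = ⊤
  val[2] = ⊤
  val[3] = ⊤
  val[4] = ⊤
  val[5] = ⊤
  val[6] = +
  val[7] = +

⊤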